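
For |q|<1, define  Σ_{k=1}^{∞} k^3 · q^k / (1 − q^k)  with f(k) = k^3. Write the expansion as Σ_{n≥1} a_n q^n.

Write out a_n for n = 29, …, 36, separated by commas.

[q^29] f(29)=24389,f(1)=1 ⇒ 24390
n=30: 1·30 2·15 3·10 5·6 6·5 10·3 15·2 30·1  f→[1+8+27+125+216+1000+3375+27000]=31752
n=31: 1·31 31·1  f→[1+29791]=29792
d|32:{32,16,8,4,2,1}  Σf=32768+4096+512+64+8+1=37449
d|33:{1,3,11,33}  Σf=1+27+1331+35937=37296
[q^34] f(34)=39304,f(17)=4913,f(2)=8,f(1)=1 ⇒ 44226
d|35:{1,5,7,35}  Σf=1+125+343+42875=43344
n=36: 1·36 2·18 3·12 4·9 6·6 9·4 12·3 18·2 36·1  f→[1+8+27+64+216+729+1728+5832+46656]=55261

24390, 31752, 29792, 37449, 37296, 44226, 43344, 55261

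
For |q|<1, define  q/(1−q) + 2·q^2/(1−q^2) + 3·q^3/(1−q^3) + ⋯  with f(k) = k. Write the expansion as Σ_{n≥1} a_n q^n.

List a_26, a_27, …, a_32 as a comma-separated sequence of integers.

d|26:{26,13,2,1}  Σf=26+13+2+1=42
n=27: 1·27 3·9 9·3 27·1  f→[1+3+9+27]=40
n=28: 28·1 14·2 7·4 4·7 2·14 1·28  f→[28+14+7+4+2+1]=56
d|29:{1,29}  Σf=1+29=30
q^30  k|30↦f(k): 1:1 2:2 3:3 5:5 6:6 10:10 15:15 30:30  a_30=72
q^31  k|31↦f(k): 1:1 31:31  a_31=32
[q^32] f(1)=1,f(2)=2,f(4)=4,f(8)=8,f(16)=16,f(32)=32 ⇒ 63

42, 40, 56, 30, 72, 32, 63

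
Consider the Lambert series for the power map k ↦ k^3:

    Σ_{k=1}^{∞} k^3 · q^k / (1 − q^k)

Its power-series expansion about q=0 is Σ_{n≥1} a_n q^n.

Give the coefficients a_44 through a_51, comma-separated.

97236, 95382, 109512, 103824, 131068, 117993, 141759, 137592

[q^44] f(44)=85184,f(22)=10648,f(11)=1331,f(4)=64,f(2)=8,f(1)=1 ⇒ 97236
q^45  k|45↦f(k): 45:91125 15:3375 9:729 5:125 3:27 1:1  a_45=95382
n=46: 46·1 23·2 2·23 1·46  f→[97336+12167+8+1]=109512
q^47  k|47↦f(k): 47:103823 1:1  a_47=103824
n=48: 1·48 2·24 3·16 4·12 6·8 8·6 12·4 16·3 24·2 48·1  f→[1+8+27+64+216+512+1728+4096+13824+110592]=131068
d|49:{49,7,1}  Σf=117649+343+1=117993
q^50  k|50↦f(k): 50:125000 25:15625 10:1000 5:125 2:8 1:1  a_50=141759
n=51: 51·1 17·3 3·17 1·51  f→[132651+4913+27+1]=137592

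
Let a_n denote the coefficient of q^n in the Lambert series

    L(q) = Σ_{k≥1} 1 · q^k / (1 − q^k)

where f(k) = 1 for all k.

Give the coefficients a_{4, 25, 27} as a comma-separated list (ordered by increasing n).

3, 3, 4

n=4: 1·4 2·2 4·1  f→[1+1+1]=3
q^25  k|25↦f(k): 25:1 5:1 1:1  a_25=3
d|27:{1,3,9,27}  Σf=1+1+1+1=4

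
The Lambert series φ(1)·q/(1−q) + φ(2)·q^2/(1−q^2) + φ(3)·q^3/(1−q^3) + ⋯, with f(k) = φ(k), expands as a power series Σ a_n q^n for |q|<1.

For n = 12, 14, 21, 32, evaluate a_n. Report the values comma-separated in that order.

n=12: 1·12 2·6 3·4 4·3 6·2 12·1  φ→[1+1+2+2+2+4]=12
q^14  k|14↦φ(k): 1:1 2:1 7:6 14:6  a_14=14
q^21  k|21↦φ(k): 21:12 7:6 3:2 1:1  a_21=21
q^32  k|32↦φ(k): 32:16 16:8 8:4 4:2 2:1 1:1  a_32=32

12, 14, 21, 32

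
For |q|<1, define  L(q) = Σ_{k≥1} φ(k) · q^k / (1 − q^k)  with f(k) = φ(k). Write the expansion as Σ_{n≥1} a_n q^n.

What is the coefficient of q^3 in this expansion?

d|3:{3,1}  Σφ=2+1=3

a_3 = 3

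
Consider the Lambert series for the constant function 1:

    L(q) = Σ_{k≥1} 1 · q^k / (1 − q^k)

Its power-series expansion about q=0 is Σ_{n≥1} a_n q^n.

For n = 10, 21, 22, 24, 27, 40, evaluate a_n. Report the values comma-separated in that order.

d|10:{1,2,5,10}  Σf=1+1+1+1=4
q^21  k|21↦f(k): 1:1 3:1 7:1 21:1  a_21=4
n=22: 22·1 11·2 2·11 1·22  f→[1+1+1+1]=4
q^24  k|24↦f(k): 24:1 12:1 8:1 6:1 4:1 3:1 2:1 1:1  a_24=8
q^27  k|27↦f(k): 1:1 3:1 9:1 27:1  a_27=4
d|40:{40,20,10,8,5,4,2,1}  Σf=1+1+1+1+1+1+1+1=8

4, 4, 4, 8, 4, 8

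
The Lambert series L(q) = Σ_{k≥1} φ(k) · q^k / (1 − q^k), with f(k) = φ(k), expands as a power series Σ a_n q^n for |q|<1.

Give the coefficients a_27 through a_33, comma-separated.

n=27: 27·1 9·3 3·9 1·27  φ→[18+6+2+1]=27
n=28: 1·28 2·14 4·7 7·4 14·2 28·1  φ→[1+1+2+6+6+12]=28
d|29:{1,29}  Σφ=1+28=29
q^30  k|30↦φ(k): 30:8 15:8 10:4 6:2 5:4 3:2 2:1 1:1  a_30=30
n=31: 31·1 1·31  φ→[30+1]=31
n=32: 32·1 16·2 8·4 4·8 2·16 1·32  φ→[16+8+4+2+1+1]=32
q^33  k|33↦φ(k): 33:20 11:10 3:2 1:1  a_33=33

27, 28, 29, 30, 31, 32, 33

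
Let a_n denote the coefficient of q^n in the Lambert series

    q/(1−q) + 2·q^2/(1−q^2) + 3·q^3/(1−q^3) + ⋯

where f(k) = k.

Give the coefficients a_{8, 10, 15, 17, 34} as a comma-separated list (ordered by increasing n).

d|8:{1,2,4,8}  Σf=1+2+4+8=15
[q^10] f(1)=1,f(2)=2,f(5)=5,f(10)=10 ⇒ 18
[q^15] f(15)=15,f(5)=5,f(3)=3,f(1)=1 ⇒ 24
d|17:{1,17}  Σf=1+17=18
q^34  k|34↦f(k): 34:34 17:17 2:2 1:1  a_34=54

15, 18, 24, 18, 54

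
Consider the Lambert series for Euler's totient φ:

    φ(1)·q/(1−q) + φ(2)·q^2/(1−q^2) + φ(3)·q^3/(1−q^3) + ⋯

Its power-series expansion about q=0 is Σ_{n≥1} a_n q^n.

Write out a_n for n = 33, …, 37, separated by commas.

d|33:{1,3,11,33}  Σφ=1+2+10+20=33
q^34  k|34↦φ(k): 34:16 17:16 2:1 1:1  a_34=34
q^35  k|35↦φ(k): 1:1 5:4 7:6 35:24  a_35=35
[q^36] φ(1)=1,φ(2)=1,φ(3)=2,φ(4)=2,φ(6)=2,φ(9)=6,φ(12)=4,φ(18)=6,φ(36)=12 ⇒ 36
[q^37] φ(37)=36,φ(1)=1 ⇒ 37

33, 34, 35, 36, 37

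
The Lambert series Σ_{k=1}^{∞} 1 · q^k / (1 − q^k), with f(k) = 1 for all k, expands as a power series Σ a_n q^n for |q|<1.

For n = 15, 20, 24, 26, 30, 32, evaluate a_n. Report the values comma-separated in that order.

4, 6, 8, 4, 8, 6

n=15: 15·1 5·3 3·5 1·15  f→[1+1+1+1]=4
d|20:{20,10,5,4,2,1}  Σf=1+1+1+1+1+1=6
[q^24] f(24)=1,f(12)=1,f(8)=1,f(6)=1,f(4)=1,f(3)=1,f(2)=1,f(1)=1 ⇒ 8
q^26  k|26↦f(k): 1:1 2:1 13:1 26:1  a_26=4
n=30: 1·30 2·15 3·10 5·6 6·5 10·3 15·2 30·1  f→[1+1+1+1+1+1+1+1]=8
n=32: 1·32 2·16 4·8 8·4 16·2 32·1  f→[1+1+1+1+1+1]=6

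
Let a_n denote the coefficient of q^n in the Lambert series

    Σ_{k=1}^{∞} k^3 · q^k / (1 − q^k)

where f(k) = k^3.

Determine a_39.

n=39: 1·39 3·13 13·3 39·1  f→[1+27+2197+59319]=61544

a_39 = 61544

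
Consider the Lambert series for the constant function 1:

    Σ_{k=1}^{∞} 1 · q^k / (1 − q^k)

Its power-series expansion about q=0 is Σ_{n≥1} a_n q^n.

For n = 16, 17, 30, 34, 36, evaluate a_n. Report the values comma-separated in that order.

[q^16] f(1)=1,f(2)=1,f(4)=1,f(8)=1,f(16)=1 ⇒ 5
d|17:{1,17}  Σf=1+1=2
q^30  k|30↦f(k): 1:1 2:1 3:1 5:1 6:1 10:1 15:1 30:1  a_30=8
d|34:{34,17,2,1}  Σf=1+1+1+1=4
[q^36] f(36)=1,f(18)=1,f(12)=1,f(9)=1,f(6)=1,f(4)=1,f(3)=1,f(2)=1,f(1)=1 ⇒ 9

5, 2, 8, 4, 9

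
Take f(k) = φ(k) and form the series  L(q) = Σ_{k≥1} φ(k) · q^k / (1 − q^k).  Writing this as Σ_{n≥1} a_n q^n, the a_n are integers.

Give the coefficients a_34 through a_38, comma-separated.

[q^34] φ(34)=16,φ(17)=16,φ(2)=1,φ(1)=1 ⇒ 34
n=35: 35·1 7·5 5·7 1·35  φ→[24+6+4+1]=35
n=36: 36·1 18·2 12·3 9·4 6·6 4·9 3·12 2·18 1·36  φ→[12+6+4+6+2+2+2+1+1]=36
d|37:{1,37}  Σφ=1+36=37
[q^38] φ(38)=18,φ(19)=18,φ(2)=1,φ(1)=1 ⇒ 38

34, 35, 36, 37, 38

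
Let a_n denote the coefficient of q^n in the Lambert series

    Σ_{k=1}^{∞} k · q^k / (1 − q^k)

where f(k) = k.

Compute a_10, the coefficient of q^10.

a_10 = 18

[q^10] f(1)=1,f(2)=2,f(5)=5,f(10)=10 ⇒ 18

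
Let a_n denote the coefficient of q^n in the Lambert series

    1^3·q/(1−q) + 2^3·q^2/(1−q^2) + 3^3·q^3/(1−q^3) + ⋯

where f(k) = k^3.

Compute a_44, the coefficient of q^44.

d|44:{44,22,11,4,2,1}  Σf=85184+10648+1331+64+8+1=97236

a_44 = 97236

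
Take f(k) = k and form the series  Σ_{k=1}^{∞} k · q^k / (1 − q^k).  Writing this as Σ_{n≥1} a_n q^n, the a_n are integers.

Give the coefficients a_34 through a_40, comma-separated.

54, 48, 91, 38, 60, 56, 90

[q^34] f(34)=34,f(17)=17,f(2)=2,f(1)=1 ⇒ 54
n=35: 35·1 7·5 5·7 1·35  f→[35+7+5+1]=48
d|36:{36,18,12,9,6,4,3,2,1}  Σf=36+18+12+9+6+4+3+2+1=91
q^37  k|37↦f(k): 37:37 1:1  a_37=38
q^38  k|38↦f(k): 38:38 19:19 2:2 1:1  a_38=60
[q^39] f(1)=1,f(3)=3,f(13)=13,f(39)=39 ⇒ 56
d|40:{40,20,10,8,5,4,2,1}  Σf=40+20+10+8+5+4+2+1=90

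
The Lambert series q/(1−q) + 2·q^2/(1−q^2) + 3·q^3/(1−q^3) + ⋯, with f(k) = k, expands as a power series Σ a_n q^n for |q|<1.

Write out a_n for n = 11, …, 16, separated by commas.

12, 28, 14, 24, 24, 31

[q^11] f(11)=11,f(1)=1 ⇒ 12
d|12:{1,2,3,4,6,12}  Σf=1+2+3+4+6+12=28
q^13  k|13↦f(k): 1:1 13:13  a_13=14
q^14  k|14↦f(k): 14:14 7:7 2:2 1:1  a_14=24
n=15: 1·15 3·5 5·3 15·1  f→[1+3+5+15]=24
q^16  k|16↦f(k): 16:16 8:8 4:4 2:2 1:1  a_16=31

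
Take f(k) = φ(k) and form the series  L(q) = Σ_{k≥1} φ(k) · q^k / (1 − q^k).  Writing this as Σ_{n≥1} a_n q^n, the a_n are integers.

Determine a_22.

n=22: 1·22 2·11 11·2 22·1  φ→[1+1+10+10]=22

a_22 = 22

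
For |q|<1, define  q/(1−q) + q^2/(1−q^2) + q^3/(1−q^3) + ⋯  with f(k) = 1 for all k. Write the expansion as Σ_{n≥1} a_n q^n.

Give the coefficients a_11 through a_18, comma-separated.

2, 6, 2, 4, 4, 5, 2, 6

d|11:{11,1}  Σf=1+1=2
[q^12] f(12)=1,f(6)=1,f(4)=1,f(3)=1,f(2)=1,f(1)=1 ⇒ 6
q^13  k|13↦f(k): 13:1 1:1  a_13=2
n=14: 14·1 7·2 2·7 1·14  f→[1+1+1+1]=4
d|15:{1,3,5,15}  Σf=1+1+1+1=4
q^16  k|16↦f(k): 1:1 2:1 4:1 8:1 16:1  a_16=5
d|17:{1,17}  Σf=1+1=2
[q^18] f(1)=1,f(2)=1,f(3)=1,f(6)=1,f(9)=1,f(18)=1 ⇒ 6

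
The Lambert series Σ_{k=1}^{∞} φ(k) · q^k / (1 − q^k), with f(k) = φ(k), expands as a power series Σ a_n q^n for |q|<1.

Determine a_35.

n=35: 35·1 7·5 5·7 1·35  φ→[24+6+4+1]=35

a_35 = 35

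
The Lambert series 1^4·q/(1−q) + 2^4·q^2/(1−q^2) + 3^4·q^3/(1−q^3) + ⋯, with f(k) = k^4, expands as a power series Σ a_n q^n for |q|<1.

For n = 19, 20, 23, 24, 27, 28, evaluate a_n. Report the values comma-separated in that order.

130322, 170898, 279842, 358258, 538084, 655746

q^19  k|19↦f(k): 19:130321 1:1  a_19=130322
n=20: 1·20 2·10 4·5 5·4 10·2 20·1  f→[1+16+256+625+10000+160000]=170898
n=23: 23·1 1·23  f→[279841+1]=279842
d|24:{1,2,3,4,6,8,12,24}  Σf=1+16+81+256+1296+4096+20736+331776=358258
d|27:{27,9,3,1}  Σf=531441+6561+81+1=538084
d|28:{28,14,7,4,2,1}  Σf=614656+38416+2401+256+16+1=655746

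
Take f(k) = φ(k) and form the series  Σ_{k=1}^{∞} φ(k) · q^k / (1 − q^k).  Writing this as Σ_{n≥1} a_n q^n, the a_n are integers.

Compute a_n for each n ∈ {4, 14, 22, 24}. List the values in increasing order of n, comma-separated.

[q^4] φ(1)=1,φ(2)=1,φ(4)=2 ⇒ 4
q^14  k|14↦φ(k): 1:1 2:1 7:6 14:6  a_14=14
[q^22] φ(1)=1,φ(2)=1,φ(11)=10,φ(22)=10 ⇒ 22
[q^24] φ(1)=1,φ(2)=1,φ(3)=2,φ(4)=2,φ(6)=2,φ(8)=4,φ(12)=4,φ(24)=8 ⇒ 24

4, 14, 22, 24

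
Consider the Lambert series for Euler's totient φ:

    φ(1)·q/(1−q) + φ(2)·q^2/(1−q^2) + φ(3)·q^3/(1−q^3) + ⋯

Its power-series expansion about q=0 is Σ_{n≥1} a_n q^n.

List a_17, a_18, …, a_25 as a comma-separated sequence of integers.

q^17  k|17↦φ(k): 1:1 17:16  a_17=17
[q^18] φ(18)=6,φ(9)=6,φ(6)=2,φ(3)=2,φ(2)=1,φ(1)=1 ⇒ 18
q^19  k|19↦φ(k): 1:1 19:18  a_19=19
n=20: 20·1 10·2 5·4 4·5 2·10 1·20  φ→[8+4+4+2+1+1]=20
d|21:{21,7,3,1}  Σφ=12+6+2+1=21
q^22  k|22↦φ(k): 22:10 11:10 2:1 1:1  a_22=22
n=23: 1·23 23·1  φ→[1+22]=23
n=24: 1·24 2·12 3·8 4·6 6·4 8·3 12·2 24·1  φ→[1+1+2+2+2+4+4+8]=24
[q^25] φ(25)=20,φ(5)=4,φ(1)=1 ⇒ 25

17, 18, 19, 20, 21, 22, 23, 24, 25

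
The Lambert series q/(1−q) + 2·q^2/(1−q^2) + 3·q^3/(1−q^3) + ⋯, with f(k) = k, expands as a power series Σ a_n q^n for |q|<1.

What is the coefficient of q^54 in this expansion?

d|54:{1,2,3,6,9,18,27,54}  Σf=1+2+3+6+9+18+27+54=120

a_54 = 120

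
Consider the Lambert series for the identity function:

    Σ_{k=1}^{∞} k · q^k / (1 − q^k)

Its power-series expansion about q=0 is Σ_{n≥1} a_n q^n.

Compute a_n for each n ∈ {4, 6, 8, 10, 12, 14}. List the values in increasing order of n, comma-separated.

d|4:{1,2,4}  Σf=1+2+4=7
n=6: 1·6 2·3 3·2 6·1  f→[1+2+3+6]=12
[q^8] f(8)=8,f(4)=4,f(2)=2,f(1)=1 ⇒ 15
[q^10] f(1)=1,f(2)=2,f(5)=5,f(10)=10 ⇒ 18
q^12  k|12↦f(k): 12:12 6:6 4:4 3:3 2:2 1:1  a_12=28
q^14  k|14↦f(k): 14:14 7:7 2:2 1:1  a_14=24

7, 12, 15, 18, 28, 24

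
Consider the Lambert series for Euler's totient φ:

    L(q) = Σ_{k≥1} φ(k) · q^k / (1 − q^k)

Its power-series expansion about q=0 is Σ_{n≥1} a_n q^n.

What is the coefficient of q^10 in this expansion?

d|10:{10,5,2,1}  Σφ=4+4+1+1=10

a_10 = 10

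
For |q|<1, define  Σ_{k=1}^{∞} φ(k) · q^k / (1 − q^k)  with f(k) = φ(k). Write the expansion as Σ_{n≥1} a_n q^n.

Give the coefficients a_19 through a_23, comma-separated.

[q^19] φ(1)=1,φ(19)=18 ⇒ 19
d|20:{1,2,4,5,10,20}  Σφ=1+1+2+4+4+8=20
[q^21] φ(1)=1,φ(3)=2,φ(7)=6,φ(21)=12 ⇒ 21
[q^22] φ(1)=1,φ(2)=1,φ(11)=10,φ(22)=10 ⇒ 22
[q^23] φ(1)=1,φ(23)=22 ⇒ 23

19, 20, 21, 22, 23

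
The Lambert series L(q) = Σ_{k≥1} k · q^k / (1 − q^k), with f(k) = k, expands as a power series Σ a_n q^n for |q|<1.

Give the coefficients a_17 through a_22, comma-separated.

d|17:{1,17}  Σf=1+17=18
n=18: 18·1 9·2 6·3 3·6 2·9 1·18  f→[18+9+6+3+2+1]=39
n=19: 1·19 19·1  f→[1+19]=20
q^20  k|20↦f(k): 1:1 2:2 4:4 5:5 10:10 20:20  a_20=42
[q^21] f(1)=1,f(3)=3,f(7)=7,f(21)=21 ⇒ 32
d|22:{1,2,11,22}  Σf=1+2+11+22=36

18, 39, 20, 42, 32, 36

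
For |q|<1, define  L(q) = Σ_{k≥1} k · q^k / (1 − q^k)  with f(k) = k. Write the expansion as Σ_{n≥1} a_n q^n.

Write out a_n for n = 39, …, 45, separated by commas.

56, 90, 42, 96, 44, 84, 78

q^39  k|39↦f(k): 1:1 3:3 13:13 39:39  a_39=56
q^40  k|40↦f(k): 40:40 20:20 10:10 8:8 5:5 4:4 2:2 1:1  a_40=90
n=41: 41·1 1·41  f→[41+1]=42
q^42  k|42↦f(k): 1:1 2:2 3:3 6:6 7:7 14:14 21:21 42:42  a_42=96
d|43:{1,43}  Σf=1+43=44
q^44  k|44↦f(k): 44:44 22:22 11:11 4:4 2:2 1:1  a_44=84
q^45  k|45↦f(k): 45:45 15:15 9:9 5:5 3:3 1:1  a_45=78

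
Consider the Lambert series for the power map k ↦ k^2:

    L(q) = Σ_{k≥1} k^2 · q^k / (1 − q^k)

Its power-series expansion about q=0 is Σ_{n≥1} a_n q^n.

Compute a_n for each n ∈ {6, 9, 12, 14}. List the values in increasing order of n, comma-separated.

[q^6] f(6)=36,f(3)=9,f(2)=4,f(1)=1 ⇒ 50
[q^9] f(9)=81,f(3)=9,f(1)=1 ⇒ 91
q^12  k|12↦f(k): 12:144 6:36 4:16 3:9 2:4 1:1  a_12=210
[q^14] f(14)=196,f(7)=49,f(2)=4,f(1)=1 ⇒ 250

50, 91, 210, 250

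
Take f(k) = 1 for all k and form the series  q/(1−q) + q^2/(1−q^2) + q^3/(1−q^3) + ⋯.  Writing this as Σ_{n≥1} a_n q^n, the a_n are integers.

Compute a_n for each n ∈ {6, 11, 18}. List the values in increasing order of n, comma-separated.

n=6: 6·1 3·2 2·3 1·6  f→[1+1+1+1]=4
[q^11] f(1)=1,f(11)=1 ⇒ 2
[q^18] f(18)=1,f(9)=1,f(6)=1,f(3)=1,f(2)=1,f(1)=1 ⇒ 6

4, 2, 6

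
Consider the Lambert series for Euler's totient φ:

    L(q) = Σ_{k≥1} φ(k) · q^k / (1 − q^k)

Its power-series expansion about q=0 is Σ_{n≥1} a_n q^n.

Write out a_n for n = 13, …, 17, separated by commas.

q^13  k|13↦φ(k): 1:1 13:12  a_13=13
d|14:{14,7,2,1}  Σφ=6+6+1+1=14
d|15:{15,5,3,1}  Σφ=8+4+2+1=15
d|16:{1,2,4,8,16}  Σφ=1+1+2+4+8=16
q^17  k|17↦φ(k): 17:16 1:1  a_17=17

13, 14, 15, 16, 17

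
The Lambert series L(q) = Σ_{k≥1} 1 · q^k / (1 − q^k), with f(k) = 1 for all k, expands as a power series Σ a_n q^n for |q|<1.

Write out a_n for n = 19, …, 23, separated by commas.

2, 6, 4, 4, 2

n=19: 19·1 1·19  f→[1+1]=2
q^20  k|20↦f(k): 20:1 10:1 5:1 4:1 2:1 1:1  a_20=6
n=21: 1·21 3·7 7·3 21·1  f→[1+1+1+1]=4
[q^22] f(1)=1,f(2)=1,f(11)=1,f(22)=1 ⇒ 4
q^23  k|23↦f(k): 23:1 1:1  a_23=2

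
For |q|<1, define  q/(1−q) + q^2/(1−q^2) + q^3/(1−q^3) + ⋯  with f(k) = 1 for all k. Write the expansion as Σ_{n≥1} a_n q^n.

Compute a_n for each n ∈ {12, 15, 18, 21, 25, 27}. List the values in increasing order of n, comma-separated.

6, 4, 6, 4, 3, 4

d|12:{1,2,3,4,6,12}  Σf=1+1+1+1+1+1=6
d|15:{1,3,5,15}  Σf=1+1+1+1=4
d|18:{18,9,6,3,2,1}  Σf=1+1+1+1+1+1=6
q^21  k|21↦f(k): 1:1 3:1 7:1 21:1  a_21=4
d|25:{1,5,25}  Σf=1+1+1=3
[q^27] f(1)=1,f(3)=1,f(9)=1,f(27)=1 ⇒ 4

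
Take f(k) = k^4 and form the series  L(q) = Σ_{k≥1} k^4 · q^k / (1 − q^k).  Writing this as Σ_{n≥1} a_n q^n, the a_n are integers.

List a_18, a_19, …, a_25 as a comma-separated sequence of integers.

112931, 130322, 170898, 196964, 248914, 279842, 358258, 391251

[q^18] f(18)=104976,f(9)=6561,f(6)=1296,f(3)=81,f(2)=16,f(1)=1 ⇒ 112931
d|19:{19,1}  Σf=130321+1=130322
n=20: 20·1 10·2 5·4 4·5 2·10 1·20  f→[160000+10000+625+256+16+1]=170898
q^21  k|21↦f(k): 21:194481 7:2401 3:81 1:1  a_21=196964
n=22: 1·22 2·11 11·2 22·1  f→[1+16+14641+234256]=248914
d|23:{23,1}  Σf=279841+1=279842
q^24  k|24↦f(k): 24:331776 12:20736 8:4096 6:1296 4:256 3:81 2:16 1:1  a_24=358258
q^25  k|25↦f(k): 1:1 5:625 25:390625  a_25=391251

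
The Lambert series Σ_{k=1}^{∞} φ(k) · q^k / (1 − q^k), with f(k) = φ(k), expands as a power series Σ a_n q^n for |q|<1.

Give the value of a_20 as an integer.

q^20  k|20↦φ(k): 1:1 2:1 4:2 5:4 10:4 20:8  a_20=20

a_20 = 20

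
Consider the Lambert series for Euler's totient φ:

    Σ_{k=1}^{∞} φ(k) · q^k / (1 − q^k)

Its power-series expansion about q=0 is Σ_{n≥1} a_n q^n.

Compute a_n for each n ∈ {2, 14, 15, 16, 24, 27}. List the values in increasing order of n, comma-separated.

n=2: 1·2 2·1  φ→[1+1]=2
d|14:{14,7,2,1}  Σφ=6+6+1+1=14
[q^15] φ(15)=8,φ(5)=4,φ(3)=2,φ(1)=1 ⇒ 15
q^16  k|16↦φ(k): 1:1 2:1 4:2 8:4 16:8  a_16=16
[q^24] φ(1)=1,φ(2)=1,φ(3)=2,φ(4)=2,φ(6)=2,φ(8)=4,φ(12)=4,φ(24)=8 ⇒ 24
d|27:{27,9,3,1}  Σφ=18+6+2+1=27

2, 14, 15, 16, 24, 27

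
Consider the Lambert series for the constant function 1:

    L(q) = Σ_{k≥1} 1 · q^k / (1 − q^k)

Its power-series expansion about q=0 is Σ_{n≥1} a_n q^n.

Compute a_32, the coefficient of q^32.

q^32  k|32↦f(k): 32:1 16:1 8:1 4:1 2:1 1:1  a_32=6

a_32 = 6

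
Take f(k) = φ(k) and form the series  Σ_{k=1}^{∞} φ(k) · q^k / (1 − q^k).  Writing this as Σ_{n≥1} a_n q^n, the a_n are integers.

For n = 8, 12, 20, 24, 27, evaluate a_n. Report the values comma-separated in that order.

[q^8] φ(1)=1,φ(2)=1,φ(4)=2,φ(8)=4 ⇒ 8
d|12:{1,2,3,4,6,12}  Σφ=1+1+2+2+2+4=12
q^20  k|20↦φ(k): 1:1 2:1 4:2 5:4 10:4 20:8  a_20=20
n=24: 24·1 12·2 8·3 6·4 4·6 3·8 2·12 1·24  φ→[8+4+4+2+2+2+1+1]=24
n=27: 27·1 9·3 3·9 1·27  φ→[18+6+2+1]=27

8, 12, 20, 24, 27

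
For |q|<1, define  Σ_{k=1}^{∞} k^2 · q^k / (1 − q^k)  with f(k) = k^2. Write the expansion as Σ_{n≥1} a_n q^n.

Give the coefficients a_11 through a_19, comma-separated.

q^11  k|11↦f(k): 11:121 1:1  a_11=122
d|12:{12,6,4,3,2,1}  Σf=144+36+16+9+4+1=210
n=13: 13·1 1·13  f→[169+1]=170
d|14:{1,2,7,14}  Σf=1+4+49+196=250
q^15  k|15↦f(k): 1:1 3:9 5:25 15:225  a_15=260
[q^16] f(16)=256,f(8)=64,f(4)=16,f(2)=4,f(1)=1 ⇒ 341
d|17:{17,1}  Σf=289+1=290
q^18  k|18↦f(k): 18:324 9:81 6:36 3:9 2:4 1:1  a_18=455
[q^19] f(1)=1,f(19)=361 ⇒ 362

122, 210, 170, 250, 260, 341, 290, 455, 362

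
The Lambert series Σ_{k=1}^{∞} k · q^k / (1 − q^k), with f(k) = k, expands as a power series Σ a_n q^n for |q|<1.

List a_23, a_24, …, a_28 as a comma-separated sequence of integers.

[q^23] f(23)=23,f(1)=1 ⇒ 24
d|24:{24,12,8,6,4,3,2,1}  Σf=24+12+8+6+4+3+2+1=60
q^25  k|25↦f(k): 25:25 5:5 1:1  a_25=31
n=26: 1·26 2·13 13·2 26·1  f→[1+2+13+26]=42
n=27: 1·27 3·9 9·3 27·1  f→[1+3+9+27]=40
n=28: 28·1 14·2 7·4 4·7 2·14 1·28  f→[28+14+7+4+2+1]=56

24, 60, 31, 42, 40, 56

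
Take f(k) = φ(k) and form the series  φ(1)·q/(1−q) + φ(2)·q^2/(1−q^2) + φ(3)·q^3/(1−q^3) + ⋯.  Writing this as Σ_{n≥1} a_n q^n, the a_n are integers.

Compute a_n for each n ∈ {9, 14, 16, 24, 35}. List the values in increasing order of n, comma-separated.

q^9  k|9↦φ(k): 9:6 3:2 1:1  a_9=9
n=14: 1·14 2·7 7·2 14·1  φ→[1+1+6+6]=14
[q^16] φ(1)=1,φ(2)=1,φ(4)=2,φ(8)=4,φ(16)=8 ⇒ 16
q^24  k|24↦φ(k): 1:1 2:1 3:2 4:2 6:2 8:4 12:4 24:8  a_24=24
[q^35] φ(1)=1,φ(5)=4,φ(7)=6,φ(35)=24 ⇒ 35

9, 14, 16, 24, 35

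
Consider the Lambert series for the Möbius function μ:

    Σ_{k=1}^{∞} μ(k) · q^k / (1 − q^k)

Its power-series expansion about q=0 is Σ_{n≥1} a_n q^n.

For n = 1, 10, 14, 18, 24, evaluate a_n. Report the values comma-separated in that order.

1, 0, 0, 0, 0

d|1:{1}  Σμ=1=1
n=10: 1·10 2·5 5·2 10·1  μ→[1+(-1)+(-1)+1]=0
d|14:{14,7,2,1}  Σμ=1+(-1)+(-1)+1=0
[q^18] μ(18)=0,μ(9)=0,μ(6)=1,μ(3)=-1,μ(2)=-1,μ(1)=1 ⇒ 0
n=24: 1·24 2·12 3·8 4·6 6·4 8·3 12·2 24·1  μ→[1+(-1)+(-1)+0+1+0+0+0]=0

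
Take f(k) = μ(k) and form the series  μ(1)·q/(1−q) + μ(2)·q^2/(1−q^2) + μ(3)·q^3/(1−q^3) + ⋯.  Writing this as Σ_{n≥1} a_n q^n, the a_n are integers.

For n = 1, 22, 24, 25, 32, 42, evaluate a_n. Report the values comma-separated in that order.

[q^1] μ(1)=1 ⇒ 1
d|22:{22,11,2,1}  Σμ=1+(-1)+(-1)+1=0
[q^24] μ(1)=1,μ(2)=-1,μ(3)=-1,μ(4)=0,μ(6)=1,μ(8)=0,μ(12)=0,μ(24)=0 ⇒ 0
n=25: 1·25 5·5 25·1  μ→[1+(-1)+0]=0
d|32:{1,2,4,8,16,32}  Σμ=1+(-1)+0+0+0+0=0
[q^42] μ(1)=1,μ(2)=-1,μ(3)=-1,μ(6)=1,μ(7)=-1,μ(14)=1,μ(21)=1,μ(42)=-1 ⇒ 0

1, 0, 0, 0, 0, 0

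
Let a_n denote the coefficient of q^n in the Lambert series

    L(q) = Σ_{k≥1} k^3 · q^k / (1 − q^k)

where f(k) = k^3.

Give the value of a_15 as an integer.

a_15 = 3528

d|15:{1,3,5,15}  Σf=1+27+125+3375=3528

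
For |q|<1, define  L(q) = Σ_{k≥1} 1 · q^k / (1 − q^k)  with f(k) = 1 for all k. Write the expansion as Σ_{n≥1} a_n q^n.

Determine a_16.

a_16 = 5

n=16: 1·16 2·8 4·4 8·2 16·1  f→[1+1+1+1+1]=5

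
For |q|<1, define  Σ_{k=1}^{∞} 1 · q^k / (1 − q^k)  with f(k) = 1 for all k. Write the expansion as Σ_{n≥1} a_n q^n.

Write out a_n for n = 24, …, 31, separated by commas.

n=24: 1·24 2·12 3·8 4·6 6·4 8·3 12·2 24·1  f→[1+1+1+1+1+1+1+1]=8
d|25:{25,5,1}  Σf=1+1+1=3
q^26  k|26↦f(k): 26:1 13:1 2:1 1:1  a_26=4
d|27:{1,3,9,27}  Σf=1+1+1+1=4
[q^28] f(28)=1,f(14)=1,f(7)=1,f(4)=1,f(2)=1,f(1)=1 ⇒ 6
[q^29] f(29)=1,f(1)=1 ⇒ 2
[q^30] f(1)=1,f(2)=1,f(3)=1,f(5)=1,f(6)=1,f(10)=1,f(15)=1,f(30)=1 ⇒ 8
q^31  k|31↦f(k): 1:1 31:1  a_31=2

8, 3, 4, 4, 6, 2, 8, 2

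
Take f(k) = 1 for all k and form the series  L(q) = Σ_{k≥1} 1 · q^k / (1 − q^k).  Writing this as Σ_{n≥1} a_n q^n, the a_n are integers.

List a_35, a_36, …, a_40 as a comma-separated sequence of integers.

q^35  k|35↦f(k): 35:1 7:1 5:1 1:1  a_35=4
q^36  k|36↦f(k): 36:1 18:1 12:1 9:1 6:1 4:1 3:1 2:1 1:1  a_36=9
d|37:{37,1}  Σf=1+1=2
n=38: 1·38 2·19 19·2 38·1  f→[1+1+1+1]=4
q^39  k|39↦f(k): 1:1 3:1 13:1 39:1  a_39=4
n=40: 40·1 20·2 10·4 8·5 5·8 4·10 2·20 1·40  f→[1+1+1+1+1+1+1+1]=8

4, 9, 2, 4, 4, 8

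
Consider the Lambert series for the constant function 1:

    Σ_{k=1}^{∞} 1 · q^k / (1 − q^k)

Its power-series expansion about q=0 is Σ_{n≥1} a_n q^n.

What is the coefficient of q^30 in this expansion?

d|30:{1,2,3,5,6,10,15,30}  Σf=1+1+1+1+1+1+1+1=8

a_30 = 8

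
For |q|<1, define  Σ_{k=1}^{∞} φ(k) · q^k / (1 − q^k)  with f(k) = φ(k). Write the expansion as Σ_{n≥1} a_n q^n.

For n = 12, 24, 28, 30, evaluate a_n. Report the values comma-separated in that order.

q^12  k|12↦φ(k): 1:1 2:1 3:2 4:2 6:2 12:4  a_12=12
[q^24] φ(1)=1,φ(2)=1,φ(3)=2,φ(4)=2,φ(6)=2,φ(8)=4,φ(12)=4,φ(24)=8 ⇒ 24
d|28:{28,14,7,4,2,1}  Σφ=12+6+6+2+1+1=28
[q^30] φ(30)=8,φ(15)=8,φ(10)=4,φ(6)=2,φ(5)=4,φ(3)=2,φ(2)=1,φ(1)=1 ⇒ 30

12, 24, 28, 30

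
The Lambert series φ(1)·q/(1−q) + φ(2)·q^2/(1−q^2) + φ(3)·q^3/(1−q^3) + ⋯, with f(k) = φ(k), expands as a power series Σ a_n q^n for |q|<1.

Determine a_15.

[q^15] φ(1)=1,φ(3)=2,φ(5)=4,φ(15)=8 ⇒ 15

a_15 = 15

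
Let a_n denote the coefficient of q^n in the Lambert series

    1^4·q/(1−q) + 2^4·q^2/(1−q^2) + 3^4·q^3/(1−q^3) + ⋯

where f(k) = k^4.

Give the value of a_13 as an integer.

[q^13] f(1)=1,f(13)=28561 ⇒ 28562

a_13 = 28562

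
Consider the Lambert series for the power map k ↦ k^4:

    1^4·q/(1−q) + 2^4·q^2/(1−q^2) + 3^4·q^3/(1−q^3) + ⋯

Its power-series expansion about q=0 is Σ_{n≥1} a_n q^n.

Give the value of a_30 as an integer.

d|30:{30,15,10,6,5,3,2,1}  Σf=810000+50625+10000+1296+625+81+16+1=872644

a_30 = 872644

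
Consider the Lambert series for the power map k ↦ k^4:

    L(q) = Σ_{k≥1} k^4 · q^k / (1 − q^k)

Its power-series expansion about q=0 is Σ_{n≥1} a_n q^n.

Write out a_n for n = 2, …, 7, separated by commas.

[q^2] f(2)=16,f(1)=1 ⇒ 17
q^3  k|3↦f(k): 3:81 1:1  a_3=82
n=4: 4·1 2·2 1·4  f→[256+16+1]=273
n=5: 1·5 5·1  f→[1+625]=626
[q^6] f(6)=1296,f(3)=81,f(2)=16,f(1)=1 ⇒ 1394
n=7: 1·7 7·1  f→[1+2401]=2402

17, 82, 273, 626, 1394, 2402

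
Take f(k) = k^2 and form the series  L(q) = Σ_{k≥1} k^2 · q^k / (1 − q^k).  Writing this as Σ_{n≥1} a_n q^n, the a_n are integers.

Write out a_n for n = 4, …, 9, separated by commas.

21, 26, 50, 50, 85, 91

d|4:{4,2,1}  Σf=16+4+1=21
n=5: 5·1 1·5  f→[25+1]=26
[q^6] f(6)=36,f(3)=9,f(2)=4,f(1)=1 ⇒ 50
[q^7] f(7)=49,f(1)=1 ⇒ 50
d|8:{1,2,4,8}  Σf=1+4+16+64=85
q^9  k|9↦f(k): 1:1 3:9 9:81  a_9=91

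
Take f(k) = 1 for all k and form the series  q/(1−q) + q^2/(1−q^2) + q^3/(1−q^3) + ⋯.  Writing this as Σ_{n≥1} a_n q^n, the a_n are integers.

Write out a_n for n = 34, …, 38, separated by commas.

d|34:{1,2,17,34}  Σf=1+1+1+1=4
[q^35] f(35)=1,f(7)=1,f(5)=1,f(1)=1 ⇒ 4
d|36:{36,18,12,9,6,4,3,2,1}  Σf=1+1+1+1+1+1+1+1+1=9
[q^37] f(1)=1,f(37)=1 ⇒ 2
[q^38] f(1)=1,f(2)=1,f(19)=1,f(38)=1 ⇒ 4

4, 4, 9, 2, 4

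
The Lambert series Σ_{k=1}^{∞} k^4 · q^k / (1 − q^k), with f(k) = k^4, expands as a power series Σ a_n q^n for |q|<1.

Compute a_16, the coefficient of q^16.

a_16 = 69905

q^16  k|16↦f(k): 16:65536 8:4096 4:256 2:16 1:1  a_16=69905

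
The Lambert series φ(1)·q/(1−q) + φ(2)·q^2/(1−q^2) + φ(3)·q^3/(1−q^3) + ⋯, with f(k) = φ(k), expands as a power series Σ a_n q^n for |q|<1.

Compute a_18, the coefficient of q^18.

[q^18] φ(1)=1,φ(2)=1,φ(3)=2,φ(6)=2,φ(9)=6,φ(18)=6 ⇒ 18

a_18 = 18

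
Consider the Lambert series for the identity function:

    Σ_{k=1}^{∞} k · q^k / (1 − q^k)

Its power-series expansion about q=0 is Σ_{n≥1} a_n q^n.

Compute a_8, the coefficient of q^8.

a_8 = 15

d|8:{8,4,2,1}  Σf=8+4+2+1=15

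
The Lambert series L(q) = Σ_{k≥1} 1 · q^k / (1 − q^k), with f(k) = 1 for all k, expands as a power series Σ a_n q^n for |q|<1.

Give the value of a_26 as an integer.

q^26  k|26↦f(k): 1:1 2:1 13:1 26:1  a_26=4

a_26 = 4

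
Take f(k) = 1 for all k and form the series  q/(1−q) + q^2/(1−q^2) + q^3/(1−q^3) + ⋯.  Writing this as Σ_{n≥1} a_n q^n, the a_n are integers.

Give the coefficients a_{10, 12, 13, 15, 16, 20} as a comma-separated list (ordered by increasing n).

n=10: 10·1 5·2 2·5 1·10  f→[1+1+1+1]=4
d|12:{12,6,4,3,2,1}  Σf=1+1+1+1+1+1=6
q^13  k|13↦f(k): 1:1 13:1  a_13=2
q^15  k|15↦f(k): 15:1 5:1 3:1 1:1  a_15=4
[q^16] f(1)=1,f(2)=1,f(4)=1,f(8)=1,f(16)=1 ⇒ 5
q^20  k|20↦f(k): 1:1 2:1 4:1 5:1 10:1 20:1  a_20=6

4, 6, 2, 4, 5, 6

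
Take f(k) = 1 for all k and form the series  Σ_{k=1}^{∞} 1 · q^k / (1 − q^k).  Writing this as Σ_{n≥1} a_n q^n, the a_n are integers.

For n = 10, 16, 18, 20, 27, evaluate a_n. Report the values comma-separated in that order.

d|10:{10,5,2,1}  Σf=1+1+1+1=4
d|16:{1,2,4,8,16}  Σf=1+1+1+1+1=5
n=18: 18·1 9·2 6·3 3·6 2·9 1·18  f→[1+1+1+1+1+1]=6
d|20:{1,2,4,5,10,20}  Σf=1+1+1+1+1+1=6
n=27: 1·27 3·9 9·3 27·1  f→[1+1+1+1]=4

4, 5, 6, 6, 4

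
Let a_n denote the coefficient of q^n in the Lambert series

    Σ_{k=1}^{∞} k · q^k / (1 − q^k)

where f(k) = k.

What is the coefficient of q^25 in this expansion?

a_25 = 31

d|25:{25,5,1}  Σf=25+5+1=31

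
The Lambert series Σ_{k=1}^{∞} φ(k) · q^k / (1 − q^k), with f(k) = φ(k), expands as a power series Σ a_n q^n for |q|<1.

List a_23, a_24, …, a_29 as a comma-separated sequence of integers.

[q^23] φ(23)=22,φ(1)=1 ⇒ 23
[q^24] φ(24)=8,φ(12)=4,φ(8)=4,φ(6)=2,φ(4)=2,φ(3)=2,φ(2)=1,φ(1)=1 ⇒ 24
d|25:{25,5,1}  Σφ=20+4+1=25
d|26:{1,2,13,26}  Σφ=1+1+12+12=26
q^27  k|27↦φ(k): 27:18 9:6 3:2 1:1  a_27=27
d|28:{28,14,7,4,2,1}  Σφ=12+6+6+2+1+1=28
q^29  k|29↦φ(k): 29:28 1:1  a_29=29

23, 24, 25, 26, 27, 28, 29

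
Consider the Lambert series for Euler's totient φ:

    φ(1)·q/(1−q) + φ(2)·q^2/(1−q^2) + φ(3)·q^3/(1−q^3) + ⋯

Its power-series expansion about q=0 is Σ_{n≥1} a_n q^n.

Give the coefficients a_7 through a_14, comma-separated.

n=7: 7·1 1·7  φ→[6+1]=7
q^8  k|8↦φ(k): 8:4 4:2 2:1 1:1  a_8=8
n=9: 1·9 3·3 9·1  φ→[1+2+6]=9
q^10  k|10↦φ(k): 10:4 5:4 2:1 1:1  a_10=10
[q^11] φ(1)=1,φ(11)=10 ⇒ 11
d|12:{1,2,3,4,6,12}  Σφ=1+1+2+2+2+4=12
n=13: 13·1 1·13  φ→[12+1]=13
[q^14] φ(1)=1,φ(2)=1,φ(7)=6,φ(14)=6 ⇒ 14

7, 8, 9, 10, 11, 12, 13, 14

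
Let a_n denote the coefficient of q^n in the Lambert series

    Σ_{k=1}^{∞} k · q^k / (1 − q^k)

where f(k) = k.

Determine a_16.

a_16 = 31

d|16:{16,8,4,2,1}  Σf=16+8+4+2+1=31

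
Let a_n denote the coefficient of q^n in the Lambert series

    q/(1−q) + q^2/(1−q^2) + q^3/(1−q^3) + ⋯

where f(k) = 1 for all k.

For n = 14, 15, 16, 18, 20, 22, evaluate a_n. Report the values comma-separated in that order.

4, 4, 5, 6, 6, 4

n=14: 14·1 7·2 2·7 1·14  f→[1+1+1+1]=4
[q^15] f(1)=1,f(3)=1,f(5)=1,f(15)=1 ⇒ 4
[q^16] f(1)=1,f(2)=1,f(4)=1,f(8)=1,f(16)=1 ⇒ 5
[q^18] f(18)=1,f(9)=1,f(6)=1,f(3)=1,f(2)=1,f(1)=1 ⇒ 6
q^20  k|20↦f(k): 1:1 2:1 4:1 5:1 10:1 20:1  a_20=6
d|22:{22,11,2,1}  Σf=1+1+1+1=4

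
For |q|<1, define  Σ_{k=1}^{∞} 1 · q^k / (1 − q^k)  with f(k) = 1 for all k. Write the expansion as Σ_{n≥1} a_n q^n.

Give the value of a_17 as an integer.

q^17  k|17↦f(k): 1:1 17:1  a_17=2

a_17 = 2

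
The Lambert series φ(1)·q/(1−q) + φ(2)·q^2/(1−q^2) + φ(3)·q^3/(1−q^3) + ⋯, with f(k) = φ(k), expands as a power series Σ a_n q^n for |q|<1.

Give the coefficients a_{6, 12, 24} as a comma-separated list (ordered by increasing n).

d|6:{1,2,3,6}  Σφ=1+1+2+2=6
q^12  k|12↦φ(k): 12:4 6:2 4:2 3:2 2:1 1:1  a_12=12
q^24  k|24↦φ(k): 24:8 12:4 8:4 6:2 4:2 3:2 2:1 1:1  a_24=24

6, 12, 24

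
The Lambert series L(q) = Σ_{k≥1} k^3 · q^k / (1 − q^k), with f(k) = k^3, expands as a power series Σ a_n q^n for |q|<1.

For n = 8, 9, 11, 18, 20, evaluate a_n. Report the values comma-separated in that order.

585, 757, 1332, 6813, 9198

q^8  k|8↦f(k): 8:512 4:64 2:8 1:1  a_8=585
[q^9] f(9)=729,f(3)=27,f(1)=1 ⇒ 757
n=11: 1·11 11·1  f→[1+1331]=1332
[q^18] f(18)=5832,f(9)=729,f(6)=216,f(3)=27,f(2)=8,f(1)=1 ⇒ 6813
n=20: 1·20 2·10 4·5 5·4 10·2 20·1  f→[1+8+64+125+1000+8000]=9198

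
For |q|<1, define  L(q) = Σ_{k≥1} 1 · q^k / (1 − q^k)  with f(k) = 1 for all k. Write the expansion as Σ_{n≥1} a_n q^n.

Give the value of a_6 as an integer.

d|6:{6,3,2,1}  Σf=1+1+1+1=4

a_6 = 4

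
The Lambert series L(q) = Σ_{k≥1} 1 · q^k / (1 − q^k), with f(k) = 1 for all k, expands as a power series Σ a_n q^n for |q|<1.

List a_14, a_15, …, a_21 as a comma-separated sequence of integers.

4, 4, 5, 2, 6, 2, 6, 4

d|14:{14,7,2,1}  Σf=1+1+1+1=4
d|15:{1,3,5,15}  Σf=1+1+1+1=4
[q^16] f(16)=1,f(8)=1,f(4)=1,f(2)=1,f(1)=1 ⇒ 5
n=17: 17·1 1·17  f→[1+1]=2
d|18:{1,2,3,6,9,18}  Σf=1+1+1+1+1+1=6
[q^19] f(1)=1,f(19)=1 ⇒ 2
d|20:{20,10,5,4,2,1}  Σf=1+1+1+1+1+1=6
q^21  k|21↦f(k): 1:1 3:1 7:1 21:1  a_21=4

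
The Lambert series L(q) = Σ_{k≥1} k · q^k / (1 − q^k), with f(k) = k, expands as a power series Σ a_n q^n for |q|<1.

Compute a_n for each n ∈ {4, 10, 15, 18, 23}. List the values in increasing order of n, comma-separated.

7, 18, 24, 39, 24

q^4  k|4↦f(k): 4:4 2:2 1:1  a_4=7
d|10:{1,2,5,10}  Σf=1+2+5+10=18
d|15:{1,3,5,15}  Σf=1+3+5+15=24
q^18  k|18↦f(k): 18:18 9:9 6:6 3:3 2:2 1:1  a_18=39
d|23:{23,1}  Σf=23+1=24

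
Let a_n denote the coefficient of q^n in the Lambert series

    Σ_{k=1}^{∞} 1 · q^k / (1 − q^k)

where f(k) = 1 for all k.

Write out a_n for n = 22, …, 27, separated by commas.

n=22: 1·22 2·11 11·2 22·1  f→[1+1+1+1]=4
[q^23] f(1)=1,f(23)=1 ⇒ 2
d|24:{24,12,8,6,4,3,2,1}  Σf=1+1+1+1+1+1+1+1=8
q^25  k|25↦f(k): 1:1 5:1 25:1  a_25=3
q^26  k|26↦f(k): 1:1 2:1 13:1 26:1  a_26=4
[q^27] f(1)=1,f(3)=1,f(9)=1,f(27)=1 ⇒ 4

4, 2, 8, 3, 4, 4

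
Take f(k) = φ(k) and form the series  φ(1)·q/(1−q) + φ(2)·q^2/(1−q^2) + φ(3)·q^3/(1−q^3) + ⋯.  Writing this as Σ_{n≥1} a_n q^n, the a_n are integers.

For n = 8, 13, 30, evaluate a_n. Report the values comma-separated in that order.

q^8  k|8↦φ(k): 8:4 4:2 2:1 1:1  a_8=8
[q^13] φ(13)=12,φ(1)=1 ⇒ 13
d|30:{30,15,10,6,5,3,2,1}  Σφ=8+8+4+2+4+2+1+1=30

8, 13, 30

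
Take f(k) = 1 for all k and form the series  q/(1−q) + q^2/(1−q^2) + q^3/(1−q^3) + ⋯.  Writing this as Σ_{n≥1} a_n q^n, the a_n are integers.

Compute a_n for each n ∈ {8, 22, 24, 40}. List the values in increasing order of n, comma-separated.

[q^8] f(8)=1,f(4)=1,f(2)=1,f(1)=1 ⇒ 4
d|22:{1,2,11,22}  Σf=1+1+1+1=4
n=24: 1·24 2·12 3·8 4·6 6·4 8·3 12·2 24·1  f→[1+1+1+1+1+1+1+1]=8
n=40: 1·40 2·20 4·10 5·8 8·5 10·4 20·2 40·1  f→[1+1+1+1+1+1+1+1]=8

4, 4, 8, 8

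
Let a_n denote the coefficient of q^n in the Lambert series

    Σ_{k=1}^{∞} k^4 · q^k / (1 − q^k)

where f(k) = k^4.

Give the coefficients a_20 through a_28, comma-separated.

170898, 196964, 248914, 279842, 358258, 391251, 485554, 538084, 655746

q^20  k|20↦f(k): 20:160000 10:10000 5:625 4:256 2:16 1:1  a_20=170898
[q^21] f(1)=1,f(3)=81,f(7)=2401,f(21)=194481 ⇒ 196964
n=22: 1·22 2·11 11·2 22·1  f→[1+16+14641+234256]=248914
[q^23] f(23)=279841,f(1)=1 ⇒ 279842
q^24  k|24↦f(k): 1:1 2:16 3:81 4:256 6:1296 8:4096 12:20736 24:331776  a_24=358258
[q^25] f(1)=1,f(5)=625,f(25)=390625 ⇒ 391251
d|26:{26,13,2,1}  Σf=456976+28561+16+1=485554
n=27: 1·27 3·9 9·3 27·1  f→[1+81+6561+531441]=538084
d|28:{1,2,4,7,14,28}  Σf=1+16+256+2401+38416+614656=655746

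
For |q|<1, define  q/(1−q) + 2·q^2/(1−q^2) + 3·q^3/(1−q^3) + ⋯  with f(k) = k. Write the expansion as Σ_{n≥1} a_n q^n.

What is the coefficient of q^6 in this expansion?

n=6: 1·6 2·3 3·2 6·1  f→[1+2+3+6]=12

a_6 = 12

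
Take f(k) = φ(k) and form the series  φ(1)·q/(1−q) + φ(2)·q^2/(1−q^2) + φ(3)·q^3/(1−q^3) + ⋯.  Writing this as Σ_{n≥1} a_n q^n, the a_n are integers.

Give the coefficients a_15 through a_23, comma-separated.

n=15: 1·15 3·5 5·3 15·1  φ→[1+2+4+8]=15
[q^16] φ(16)=8,φ(8)=4,φ(4)=2,φ(2)=1,φ(1)=1 ⇒ 16
d|17:{17,1}  Σφ=16+1=17
n=18: 1·18 2·9 3·6 6·3 9·2 18·1  φ→[1+1+2+2+6+6]=18
n=19: 19·1 1·19  φ→[18+1]=19
d|20:{20,10,5,4,2,1}  Σφ=8+4+4+2+1+1=20
[q^21] φ(21)=12,φ(7)=6,φ(3)=2,φ(1)=1 ⇒ 21
[q^22] φ(1)=1,φ(2)=1,φ(11)=10,φ(22)=10 ⇒ 22
d|23:{1,23}  Σφ=1+22=23

15, 16, 17, 18, 19, 20, 21, 22, 23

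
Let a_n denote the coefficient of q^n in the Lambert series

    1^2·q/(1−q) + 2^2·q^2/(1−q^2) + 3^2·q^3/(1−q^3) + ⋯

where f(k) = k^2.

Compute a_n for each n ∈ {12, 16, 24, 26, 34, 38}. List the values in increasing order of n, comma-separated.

n=12: 12·1 6·2 4·3 3·4 2·6 1·12  f→[144+36+16+9+4+1]=210
n=16: 1·16 2·8 4·4 8·2 16·1  f→[1+4+16+64+256]=341
d|24:{1,2,3,4,6,8,12,24}  Σf=1+4+9+16+36+64+144+576=850
[q^26] f(26)=676,f(13)=169,f(2)=4,f(1)=1 ⇒ 850
q^34  k|34↦f(k): 34:1156 17:289 2:4 1:1  a_34=1450
n=38: 38·1 19·2 2·19 1·38  f→[1444+361+4+1]=1810

210, 341, 850, 850, 1450, 1810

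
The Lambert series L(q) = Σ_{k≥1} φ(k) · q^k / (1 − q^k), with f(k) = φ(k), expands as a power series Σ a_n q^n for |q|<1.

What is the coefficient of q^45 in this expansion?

[q^45] φ(1)=1,φ(3)=2,φ(5)=4,φ(9)=6,φ(15)=8,φ(45)=24 ⇒ 45

a_45 = 45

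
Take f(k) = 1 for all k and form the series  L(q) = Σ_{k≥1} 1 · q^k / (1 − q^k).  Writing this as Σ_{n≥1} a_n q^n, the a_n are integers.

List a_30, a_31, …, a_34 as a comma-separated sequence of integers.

8, 2, 6, 4, 4

q^30  k|30↦f(k): 1:1 2:1 3:1 5:1 6:1 10:1 15:1 30:1  a_30=8
d|31:{31,1}  Σf=1+1=2
d|32:{1,2,4,8,16,32}  Σf=1+1+1+1+1+1=6
q^33  k|33↦f(k): 33:1 11:1 3:1 1:1  a_33=4
q^34  k|34↦f(k): 34:1 17:1 2:1 1:1  a_34=4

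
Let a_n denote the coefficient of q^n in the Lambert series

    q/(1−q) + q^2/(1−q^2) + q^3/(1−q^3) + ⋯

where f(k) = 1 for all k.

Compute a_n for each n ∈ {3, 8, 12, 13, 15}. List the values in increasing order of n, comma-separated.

n=3: 3·1 1·3  f→[1+1]=2
[q^8] f(8)=1,f(4)=1,f(2)=1,f(1)=1 ⇒ 4
[q^12] f(12)=1,f(6)=1,f(4)=1,f(3)=1,f(2)=1,f(1)=1 ⇒ 6
[q^13] f(1)=1,f(13)=1 ⇒ 2
d|15:{15,5,3,1}  Σf=1+1+1+1=4

2, 4, 6, 2, 4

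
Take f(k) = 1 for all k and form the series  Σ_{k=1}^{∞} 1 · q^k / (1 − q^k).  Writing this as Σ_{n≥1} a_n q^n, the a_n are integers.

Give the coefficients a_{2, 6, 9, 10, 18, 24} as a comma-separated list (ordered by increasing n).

2, 4, 3, 4, 6, 8

n=2: 1·2 2·1  f→[1+1]=2
n=6: 6·1 3·2 2·3 1·6  f→[1+1+1+1]=4
[q^9] f(9)=1,f(3)=1,f(1)=1 ⇒ 3
[q^10] f(10)=1,f(5)=1,f(2)=1,f(1)=1 ⇒ 4
q^18  k|18↦f(k): 18:1 9:1 6:1 3:1 2:1 1:1  a_18=6
n=24: 24·1 12·2 8·3 6·4 4·6 3·8 2·12 1·24  f→[1+1+1+1+1+1+1+1]=8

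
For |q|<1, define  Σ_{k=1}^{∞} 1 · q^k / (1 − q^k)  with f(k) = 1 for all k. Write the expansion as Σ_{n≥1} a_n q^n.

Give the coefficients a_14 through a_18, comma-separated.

4, 4, 5, 2, 6

[q^14] f(1)=1,f(2)=1,f(7)=1,f(14)=1 ⇒ 4
d|15:{1,3,5,15}  Σf=1+1+1+1=4
q^16  k|16↦f(k): 16:1 8:1 4:1 2:1 1:1  a_16=5
q^17  k|17↦f(k): 17:1 1:1  a_17=2
d|18:{18,9,6,3,2,1}  Σf=1+1+1+1+1+1=6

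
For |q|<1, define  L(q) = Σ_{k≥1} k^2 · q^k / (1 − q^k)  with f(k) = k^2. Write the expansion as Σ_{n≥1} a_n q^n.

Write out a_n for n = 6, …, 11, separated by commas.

[q^6] f(6)=36,f(3)=9,f(2)=4,f(1)=1 ⇒ 50
[q^7] f(1)=1,f(7)=49 ⇒ 50
d|8:{1,2,4,8}  Σf=1+4+16+64=85
q^9  k|9↦f(k): 1:1 3:9 9:81  a_9=91
q^10  k|10↦f(k): 1:1 2:4 5:25 10:100  a_10=130
q^11  k|11↦f(k): 1:1 11:121  a_11=122

50, 50, 85, 91, 130, 122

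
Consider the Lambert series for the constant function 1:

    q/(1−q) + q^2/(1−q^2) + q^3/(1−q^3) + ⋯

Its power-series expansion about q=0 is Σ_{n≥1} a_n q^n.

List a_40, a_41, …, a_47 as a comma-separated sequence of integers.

8, 2, 8, 2, 6, 6, 4, 2

q^40  k|40↦f(k): 40:1 20:1 10:1 8:1 5:1 4:1 2:1 1:1  a_40=8
n=41: 1·41 41·1  f→[1+1]=2
[q^42] f(1)=1,f(2)=1,f(3)=1,f(6)=1,f(7)=1,f(14)=1,f(21)=1,f(42)=1 ⇒ 8
n=43: 43·1 1·43  f→[1+1]=2
[q^44] f(44)=1,f(22)=1,f(11)=1,f(4)=1,f(2)=1,f(1)=1 ⇒ 6
d|45:{45,15,9,5,3,1}  Σf=1+1+1+1+1+1=6
d|46:{1,2,23,46}  Σf=1+1+1+1=4
n=47: 47·1 1·47  f→[1+1]=2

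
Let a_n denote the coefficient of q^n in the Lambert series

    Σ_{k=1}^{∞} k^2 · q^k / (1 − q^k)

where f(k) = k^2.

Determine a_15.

[q^15] f(15)=225,f(5)=25,f(3)=9,f(1)=1 ⇒ 260

a_15 = 260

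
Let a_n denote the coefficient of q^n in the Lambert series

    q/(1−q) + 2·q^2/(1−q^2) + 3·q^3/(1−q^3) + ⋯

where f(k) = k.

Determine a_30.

a_30 = 72

n=30: 30·1 15·2 10·3 6·5 5·6 3·10 2·15 1·30  f→[30+15+10+6+5+3+2+1]=72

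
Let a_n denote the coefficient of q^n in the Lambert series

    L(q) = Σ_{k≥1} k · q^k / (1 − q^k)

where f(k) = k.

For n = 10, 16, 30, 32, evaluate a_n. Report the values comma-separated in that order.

n=10: 1·10 2·5 5·2 10·1  f→[1+2+5+10]=18
q^16  k|16↦f(k): 1:1 2:2 4:4 8:8 16:16  a_16=31
d|30:{30,15,10,6,5,3,2,1}  Σf=30+15+10+6+5+3+2+1=72
n=32: 1·32 2·16 4·8 8·4 16·2 32·1  f→[1+2+4+8+16+32]=63

18, 31, 72, 63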